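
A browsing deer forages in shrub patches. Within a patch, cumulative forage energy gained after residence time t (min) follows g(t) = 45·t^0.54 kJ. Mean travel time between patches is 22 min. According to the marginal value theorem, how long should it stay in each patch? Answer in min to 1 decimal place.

Maximise g(t)/(T+t): set derivative to zero → g'(t)(T+t) = g(t).
g'(t) = 0.54·45·t^-0.46. Setting 0.54·45·t^-0.46 = 45·t^0.54/(22+t) gives 0.54(22+t) = t, so 0.46·t = 0.54×22.
t* = 0.54×22/0.46 = 25.83 min.

25.8 min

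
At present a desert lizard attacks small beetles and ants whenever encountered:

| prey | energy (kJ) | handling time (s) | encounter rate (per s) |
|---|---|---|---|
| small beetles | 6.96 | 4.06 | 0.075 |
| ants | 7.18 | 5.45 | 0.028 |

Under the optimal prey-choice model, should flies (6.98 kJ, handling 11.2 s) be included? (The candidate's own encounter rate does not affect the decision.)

On small beetles and ants alone, R = ΣλE/(1+Σλh) = 0.723/1.457 = 0.4962 kJ/s.
flies: E/h = 6.98/11.2 = 0.6232 kJ/s.
0.6232 > 0.4962, so adding flies raises the average — include it.

Yes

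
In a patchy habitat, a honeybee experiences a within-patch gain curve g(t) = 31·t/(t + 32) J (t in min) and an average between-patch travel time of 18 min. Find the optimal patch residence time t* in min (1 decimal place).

24.0 min

Optimal t* satisfies g'(t*) = g(t*)/(T + t*).
g'(t) = 31·32/(t + 32)². Setting 31·32/(t+32)² = 31t/[(t+32)(18+t)] gives 32(18+t) = t(t+32), so t² = 32×18 = 576.
t* = √576 = 24 min.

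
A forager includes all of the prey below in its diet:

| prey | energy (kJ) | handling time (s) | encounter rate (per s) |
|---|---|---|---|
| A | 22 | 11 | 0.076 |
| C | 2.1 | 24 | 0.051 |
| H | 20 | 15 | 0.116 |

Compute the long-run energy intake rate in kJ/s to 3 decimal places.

Energy encountered per unit search time: 0.076×22 + 0.051×2.1 + 0.116×20 = 4.099 kJ/s.
Handling time per unit search time: 0.076×11 + 0.051×24 + 0.116×15 = 3.8.
Rate = 4.099/(1 + 3.8) = 0.854 kJ/s.

0.854 kJ/s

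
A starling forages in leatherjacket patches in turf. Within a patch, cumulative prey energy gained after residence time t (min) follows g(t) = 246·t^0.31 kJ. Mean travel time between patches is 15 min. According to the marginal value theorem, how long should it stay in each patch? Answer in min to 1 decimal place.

6.7 min

Optimal t* satisfies g'(t*) = g(t*)/(T + t*).
g'(t) = 0.31·246·t^-0.69. Setting 0.31·246·t^-0.69 = 246·t^0.31/(15+t) gives 0.31(15+t) = t, so 0.69·t = 0.31×15.
t* = 0.31×15/0.69 = 6.739 min.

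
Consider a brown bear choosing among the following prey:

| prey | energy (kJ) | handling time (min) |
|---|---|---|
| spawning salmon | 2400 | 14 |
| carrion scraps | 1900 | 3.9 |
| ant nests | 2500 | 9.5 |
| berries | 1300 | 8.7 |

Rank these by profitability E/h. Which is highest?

carrion scraps

Profitability E/h (kJ/min): spawning salmon = 2400/14 = 171, carrion scraps = 1900/3.9 = 487, ant nests = 2500/9.5 = 263, berries = 1300/8.7 = 149.
Ranked: carrion scraps > ant nests > spawning salmon > berries.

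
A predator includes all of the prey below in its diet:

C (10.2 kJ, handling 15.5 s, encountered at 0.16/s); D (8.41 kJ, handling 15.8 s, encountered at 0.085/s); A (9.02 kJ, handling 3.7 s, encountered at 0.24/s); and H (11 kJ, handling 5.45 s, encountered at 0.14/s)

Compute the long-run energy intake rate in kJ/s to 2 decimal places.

R = Σλ_iE_i / (1 + Σλ_ih_i)
Numerator: 0.16×10.2 + 0.085×8.41 + 0.24×9.02 + 0.14×11 = 6.052
Denominator: 1 + 0.16×15.5 + 0.085×15.8 + 0.24×3.7 + 0.14×5.45 = 6.474
R = 6.052/6.474 = 0.9348 kJ/s

0.93 kJ/s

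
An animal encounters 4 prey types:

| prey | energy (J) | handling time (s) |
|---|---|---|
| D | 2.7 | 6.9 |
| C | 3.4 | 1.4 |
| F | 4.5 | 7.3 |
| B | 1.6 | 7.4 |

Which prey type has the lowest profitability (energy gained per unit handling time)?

Profitability E/h (J/s): D = 2.7/6.9 = 0.391, C = 3.4/1.4 = 2.43, F = 4.5/7.3 = 0.616, B = 1.6/7.4 = 0.216.
Ranked: C > F > D > B.

B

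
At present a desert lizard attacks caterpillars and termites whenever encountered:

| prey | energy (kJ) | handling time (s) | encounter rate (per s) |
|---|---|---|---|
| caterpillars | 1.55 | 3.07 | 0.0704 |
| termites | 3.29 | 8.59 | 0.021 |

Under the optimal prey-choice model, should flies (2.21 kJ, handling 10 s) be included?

On caterpillars and termites alone, R = ΣλE/(1+Σλh) = 0.1782/1.397 = 0.1276 kJ/s.
flies: E/h = 2.21/10 = 0.221 kJ/s.
0.221 > 0.1276, so adding flies raises the average — include it.

Yes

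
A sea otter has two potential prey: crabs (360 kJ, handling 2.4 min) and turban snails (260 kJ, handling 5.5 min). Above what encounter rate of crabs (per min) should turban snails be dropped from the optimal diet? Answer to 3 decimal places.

0.192 per min

Drop turban snails once their profitability E₂/h₂ falls below the rate achievable on crabs alone: E₂/h₂ = λE₁/(1 + λh₁).
Solve for λ: λE₁h₂ = E₂(1 + λh₁) → λ(E₁h₂ − E₂h₁) = E₂ → λ = E₂/(E₁h₂ − E₂h₁).
λ = 260/(360×5.5 − 260×2.4) = 260/1356 = 0.1917 per min.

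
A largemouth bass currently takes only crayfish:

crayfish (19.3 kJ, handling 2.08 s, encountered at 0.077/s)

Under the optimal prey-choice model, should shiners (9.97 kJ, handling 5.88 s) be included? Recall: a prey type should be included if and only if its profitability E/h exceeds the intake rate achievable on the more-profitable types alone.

Intake rate on the current diet: R = (0.077×19.3) / (1 + 0.077×2.08) = 1.486/1.16 = 1.281 kJ/s.
shiners: E/h = 9.97/5.88 = 1.696 kJ/s.
Since 1.696 > R, including shiners increases the long-run rate.

Yes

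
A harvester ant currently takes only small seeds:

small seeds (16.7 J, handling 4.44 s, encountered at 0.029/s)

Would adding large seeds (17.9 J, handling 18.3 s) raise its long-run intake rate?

Intake rate on the current diet: R = (0.029×16.7) / (1 + 0.029×4.44) = 0.4843/1.129 = 0.4291 J/s.
large seeds: E/h = 17.9/18.3 = 0.9781 J/s.
Since 0.9781 > R, including large seeds increases the long-run rate.

Yes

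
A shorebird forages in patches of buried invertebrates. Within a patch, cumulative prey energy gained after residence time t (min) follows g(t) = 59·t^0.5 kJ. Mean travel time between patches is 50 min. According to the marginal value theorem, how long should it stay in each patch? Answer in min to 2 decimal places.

50.00 min

Optimal t* satisfies g'(t*) = g(t*)/(T + t*).
g'(t) = 0.5·59·t^-0.5. Setting 0.5·59·t^-0.5 = 59·t^0.5/(50+t) gives 0.5(50+t) = t, so 0.50·t = 0.5×50.
t* = 0.5×50/0.50 = 50 min.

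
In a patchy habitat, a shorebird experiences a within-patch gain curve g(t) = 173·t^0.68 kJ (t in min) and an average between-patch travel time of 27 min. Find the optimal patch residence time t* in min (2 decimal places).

57.38 min

Optimal t* satisfies g'(t*) = g(t*)/(T + t*).
g'(t) = 0.68·173·t^-0.32. Setting 0.68·173·t^-0.32 = 173·t^0.68/(27+t) gives 0.68(27+t) = t, so 0.32·t = 0.68×27.
t* = 0.68×27/0.32 = 57.38 min.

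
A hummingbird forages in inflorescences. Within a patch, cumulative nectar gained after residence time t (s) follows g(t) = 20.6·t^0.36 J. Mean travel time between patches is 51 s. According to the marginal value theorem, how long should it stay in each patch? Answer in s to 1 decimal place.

28.7 s

By the marginal value theorem, leave when the instantaneous gain rate g'(t) equals the habitat-wide average g(t)/(T + t).
g'(t) = 0.36·20.6·t^-0.64. Setting 0.36·20.6·t^-0.64 = 20.6·t^0.36/(51+t) gives 0.36(51+t) = t, so 0.64·t = 0.36×51.
t* = 0.36×51/0.64 = 28.69 s.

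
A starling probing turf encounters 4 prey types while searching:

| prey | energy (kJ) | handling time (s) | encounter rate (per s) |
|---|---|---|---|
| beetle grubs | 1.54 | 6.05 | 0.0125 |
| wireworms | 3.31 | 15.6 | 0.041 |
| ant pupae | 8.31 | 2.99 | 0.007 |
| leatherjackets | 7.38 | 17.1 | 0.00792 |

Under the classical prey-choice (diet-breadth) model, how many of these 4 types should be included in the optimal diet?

E/h in descending order: ant pupae 2.78, leatherjackets 0.432, beetle grubs 0.255, wireworms 0.212 kJ/s. The optimal diet is the largest prefix of this list for which every included type satisfies E_i/h_i > R on the types above it.
Rate on top 1: 0.05698. leatherjackets: 0.432 > 0.05698 → include.
Rate on top 2: 0.1009. beetle grubs: 0.255 > 0.1009 → include.
Rate on top 3: 0.1103. wireworms: 0.212 > 0.1103 → include.
Optimal diet: ant pupae, leatherjackets, beetle grubs, wireworms — 4 of 4 types.

4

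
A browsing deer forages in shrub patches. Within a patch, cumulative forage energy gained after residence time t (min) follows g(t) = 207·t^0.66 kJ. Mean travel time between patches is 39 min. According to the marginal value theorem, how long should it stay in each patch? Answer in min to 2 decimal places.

75.71 min

Optimal t* satisfies g'(t*) = g(t*)/(T + t*).
g'(t) = 0.66·207·t^-0.34. Setting 0.66·207·t^-0.34 = 207·t^0.66/(39+t) gives 0.66(39+t) = t, so 0.34·t = 0.66×39.
t* = 0.66×39/0.34 = 75.71 min.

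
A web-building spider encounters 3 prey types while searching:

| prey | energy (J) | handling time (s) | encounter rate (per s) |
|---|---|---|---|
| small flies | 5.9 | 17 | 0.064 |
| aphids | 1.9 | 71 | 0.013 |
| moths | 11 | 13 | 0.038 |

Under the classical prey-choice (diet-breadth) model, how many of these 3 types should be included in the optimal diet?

E/h in descending order: moths 0.846, small flies 0.347, aphids 0.0268 J/s. The optimal diet is the largest prefix of this list for which every included type satisfies E_i/h_i > R on the types above it.
Rate on top 1: 0.2798. small flies: 0.347 > 0.2798 → include.
Rate on top 2: 0.3081. aphids: 0.0268 < 0.3081 → exclude; stop.
Optimal diet: moths, small flies — 2 of 3 types.

2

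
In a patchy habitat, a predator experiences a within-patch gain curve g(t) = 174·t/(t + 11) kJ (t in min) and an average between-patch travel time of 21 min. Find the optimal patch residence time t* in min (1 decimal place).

15.2 min

Maximise g(t)/(T+t): set derivative to zero → g'(t)(T+t) = g(t).
g'(t) = 174·11/(t + 11)². Setting 174·11/(t+11)² = 174t/[(t+11)(21+t)] gives 11(21+t) = t(t+11), so t² = 11×21 = 231.
t* = √231 = 15.2 min.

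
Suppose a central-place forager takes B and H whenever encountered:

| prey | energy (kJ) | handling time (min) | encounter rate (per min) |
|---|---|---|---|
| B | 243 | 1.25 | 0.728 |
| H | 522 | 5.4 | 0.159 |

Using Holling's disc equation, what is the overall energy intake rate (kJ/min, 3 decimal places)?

Energy encountered per unit search time: 0.728×243 + 0.159×522 = 259.9 kJ/min.
Handling time per unit search time: 0.728×1.25 + 0.159×5.4 = 1.769.
Rate = 259.9/(1 + 1.769) = 93.87 kJ/min.

93.875 kJ/min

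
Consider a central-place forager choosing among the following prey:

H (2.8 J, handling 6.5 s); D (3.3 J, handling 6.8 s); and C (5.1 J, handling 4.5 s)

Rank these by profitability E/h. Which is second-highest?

Profitability E/h (J/s): H = 2.8/6.5 = 0.431, D = 3.3/6.8 = 0.485, C = 5.1/4.5 = 1.13.
Ranked: C > D > H.

D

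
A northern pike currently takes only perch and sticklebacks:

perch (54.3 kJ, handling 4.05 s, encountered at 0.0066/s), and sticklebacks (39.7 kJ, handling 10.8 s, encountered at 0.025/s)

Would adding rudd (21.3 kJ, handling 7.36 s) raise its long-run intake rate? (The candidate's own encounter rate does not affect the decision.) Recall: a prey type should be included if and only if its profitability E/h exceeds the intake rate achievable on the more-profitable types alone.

Yes

Intake rate on the current diet: R = (0.0066×54.3 + 0.025×39.7) / (1 + 0.0066×4.05 + 0.025×10.8) = 1.351/1.297 = 1.042 kJ/s.
rudd: E/h = 21.3/7.36 = 2.894 kJ/s.
2.894 > 1.042, so adding rudd raises the average — include it.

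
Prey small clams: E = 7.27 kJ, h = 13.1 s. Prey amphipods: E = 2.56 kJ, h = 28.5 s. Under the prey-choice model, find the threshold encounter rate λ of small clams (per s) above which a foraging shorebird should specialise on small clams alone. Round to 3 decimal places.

Drop amphipods once their profitability E₂/h₂ falls below the rate achievable on small clams alone: E₂/h₂ = λE₁/(1 + λh₁).
Solve for λ: λE₁h₂ = E₂(1 + λh₁) → λ(E₁h₂ − E₂h₁) = E₂ → λ = E₂/(E₁h₂ − E₂h₁).
λ = 2.56/(7.27×28.5 − 2.56×13.1) = 2.56/173.7 = 0.01474 per s.

0.015 per s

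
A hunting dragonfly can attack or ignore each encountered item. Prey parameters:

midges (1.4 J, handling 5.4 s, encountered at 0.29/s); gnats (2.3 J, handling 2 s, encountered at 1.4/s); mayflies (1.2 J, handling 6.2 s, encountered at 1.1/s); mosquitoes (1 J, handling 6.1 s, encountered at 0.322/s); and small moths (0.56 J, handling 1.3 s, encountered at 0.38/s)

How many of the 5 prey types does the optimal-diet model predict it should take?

1

Rank by E/h (J/s): gnats 1.15, small moths 0.431, midges 0.259, mayflies 0.194, mosquitoes 0.164. Include each in turn until the next type's E/h falls below the running intake rate.
Rate on top 1: 0.8474. small moths: 0.431 < 0.8474 → exclude; stop.
Optimal diet: gnats — 1 of 5 types.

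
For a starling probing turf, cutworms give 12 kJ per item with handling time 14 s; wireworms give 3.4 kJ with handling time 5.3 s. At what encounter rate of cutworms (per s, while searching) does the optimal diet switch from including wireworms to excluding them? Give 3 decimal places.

Drop wireworms once their profitability E₂/h₂ falls below the rate achievable on cutworms alone: E₂/h₂ = λE₁/(1 + λh₁).
Solve for λ: λE₁h₂ = E₂(1 + λh₁) → λ(E₁h₂ − E₂h₁) = E₂ → λ = E₂/(E₁h₂ − E₂h₁).
λ = 3.4/(12×5.3 − 3.4×14) = 3.4/16 = 0.2125 per s.

0.213 per s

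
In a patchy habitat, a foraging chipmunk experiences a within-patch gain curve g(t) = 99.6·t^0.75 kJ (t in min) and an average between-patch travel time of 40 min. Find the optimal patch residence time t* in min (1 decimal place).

120.0 min

Optimal t* satisfies g'(t*) = g(t*)/(T + t*).
g'(t) = 0.75·99.6·t^-0.25. Setting 0.75·99.6·t^-0.25 = 99.6·t^0.75/(40+t) gives 0.75(40+t) = t, so 0.25·t = 0.75×40.
t* = 0.75×40/0.25 = 120 min.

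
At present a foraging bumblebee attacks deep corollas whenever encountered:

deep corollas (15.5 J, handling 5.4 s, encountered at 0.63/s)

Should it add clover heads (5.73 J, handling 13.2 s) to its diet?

No

Current rate: (0.63×15.5)/(1 + 0.63×5.4) = 2.218 J/s.
Profitability of clover heads: 5.73/13.2 = 0.4341 J/s.
0.4341 < 2.218, so adding clover heads would lower the average — exclude it.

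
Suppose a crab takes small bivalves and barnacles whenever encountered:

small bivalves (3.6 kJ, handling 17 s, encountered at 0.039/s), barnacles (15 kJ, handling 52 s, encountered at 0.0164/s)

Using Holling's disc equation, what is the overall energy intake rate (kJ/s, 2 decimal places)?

Energy encountered per unit search time: 0.039×3.6 + 0.0164×15 = 0.3864 kJ/s.
Handling time per unit search time: 0.039×17 + 0.0164×52 = 1.516.
Rate = 0.3864/(1 + 1.516) = 0.1536 kJ/s.

0.15 kJ/s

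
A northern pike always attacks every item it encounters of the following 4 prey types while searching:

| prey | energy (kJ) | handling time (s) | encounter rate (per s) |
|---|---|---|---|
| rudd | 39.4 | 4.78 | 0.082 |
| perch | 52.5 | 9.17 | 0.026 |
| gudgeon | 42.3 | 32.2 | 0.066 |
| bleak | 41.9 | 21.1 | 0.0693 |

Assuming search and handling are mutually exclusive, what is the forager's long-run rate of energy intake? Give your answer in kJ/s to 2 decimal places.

1.97 kJ/s

R = (0.082×39.4 + 0.026×52.5 + 0.066×42.3 + 0.0693×41.9) / (1 + 0.082×4.78 + 0.026×9.17 + 0.066×32.2 + 0.0693×21.1) = 10.29/5.218 = 1.972 kJ/s.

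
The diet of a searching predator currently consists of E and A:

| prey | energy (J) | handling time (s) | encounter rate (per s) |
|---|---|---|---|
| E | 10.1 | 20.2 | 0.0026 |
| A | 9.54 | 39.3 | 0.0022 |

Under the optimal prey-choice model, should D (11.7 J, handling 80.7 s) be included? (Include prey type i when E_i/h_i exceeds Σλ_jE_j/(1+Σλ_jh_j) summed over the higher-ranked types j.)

Yes

Intake rate on the current diet: R = (0.0026×10.1 + 0.0022×9.54) / (1 + 0.0026×20.2 + 0.0022×39.3) = 0.04725/1.139 = 0.04148 J/s.
Profitability of D: 11.7/80.7 = 0.145 J/s.
Since 0.145 > R, including D increases the long-run rate.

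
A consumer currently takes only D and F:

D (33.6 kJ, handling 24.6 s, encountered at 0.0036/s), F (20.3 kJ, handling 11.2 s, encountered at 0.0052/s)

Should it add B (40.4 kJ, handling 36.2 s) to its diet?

Yes

Current rate: (0.0036×33.6 + 0.0052×20.3)/(1 + 0.0036×24.6 + 0.0052×11.2) = 0.1975 kJ/s.
B: E/h = 40.4/36.2 = 1.116 kJ/s.
1.116 > 0.1975, so adding B raises the average — include it.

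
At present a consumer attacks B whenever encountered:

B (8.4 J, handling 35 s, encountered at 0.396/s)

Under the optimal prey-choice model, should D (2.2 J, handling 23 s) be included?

No

On B alone, R = ΣλE/(1+Σλh) = 3.326/14.86 = 0.2238 J/s.
D: E/h = 2.2/23 = 0.09565 J/s.
0.09565 < 0.2238, so adding D would lower the average — exclude it.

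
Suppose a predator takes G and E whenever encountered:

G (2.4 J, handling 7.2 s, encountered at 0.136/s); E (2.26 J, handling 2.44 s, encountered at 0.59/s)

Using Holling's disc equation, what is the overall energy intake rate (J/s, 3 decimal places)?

Energy encountered per unit search time: 0.136×2.4 + 0.59×2.26 = 1.66 J/s.
Handling time per unit search time: 0.136×7.2 + 0.59×2.44 = 2.419.
Rate = 1.66/(1 + 2.419) = 0.4855 J/s.

0.485 J/s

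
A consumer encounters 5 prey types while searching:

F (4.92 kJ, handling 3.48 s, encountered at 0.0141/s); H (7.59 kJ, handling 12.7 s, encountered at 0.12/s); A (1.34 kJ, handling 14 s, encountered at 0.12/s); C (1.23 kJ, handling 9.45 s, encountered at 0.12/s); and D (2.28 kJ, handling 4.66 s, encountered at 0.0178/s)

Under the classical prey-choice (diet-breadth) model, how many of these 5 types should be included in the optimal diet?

E/h in descending order: F 1.41, H 0.598, D 0.489, C 0.13, A 0.0957 kJ/s. The optimal diet is the largest prefix of this list for which every included type satisfies E_i/h_i > R on the types above it.
Rate on top 1: 0.06613. H: 0.598 > 0.06613 → include.
Rate on top 2: 0.3809. D: 0.489 > 0.3809 → include.
Rate on top 3: 0.3843. C: 0.13 < 0.3843 → exclude; stop.
Optimal diet: F, H, D — 3 of 5 types.

3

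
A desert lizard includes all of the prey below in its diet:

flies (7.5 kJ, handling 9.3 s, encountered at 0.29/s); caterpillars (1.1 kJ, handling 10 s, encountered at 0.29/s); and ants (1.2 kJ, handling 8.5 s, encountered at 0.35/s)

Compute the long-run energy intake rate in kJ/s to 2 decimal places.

Energy encountered per unit search time: 0.29×7.5 + 0.29×1.1 + 0.35×1.2 = 2.914 kJ/s.
Handling time per unit search time: 0.29×9.3 + 0.29×10 + 0.35×8.5 = 8.572.
Rate = 2.914/(1 + 8.572) = 0.3044 kJ/s.

0.30 kJ/s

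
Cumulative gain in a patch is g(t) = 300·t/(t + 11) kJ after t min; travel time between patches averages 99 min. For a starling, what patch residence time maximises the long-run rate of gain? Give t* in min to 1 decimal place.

Maximise g(t)/(T+t): set derivative to zero → g'(t)(T+t) = g(t).
g'(t) = 300·11/(t + 11)². Setting 300·11/(t+11)² = 300t/[(t+11)(99+t)] gives 11(99+t) = t(t+11), so t² = 11×99 = 1089.
t* = √1089 = 33 min.

33.0 min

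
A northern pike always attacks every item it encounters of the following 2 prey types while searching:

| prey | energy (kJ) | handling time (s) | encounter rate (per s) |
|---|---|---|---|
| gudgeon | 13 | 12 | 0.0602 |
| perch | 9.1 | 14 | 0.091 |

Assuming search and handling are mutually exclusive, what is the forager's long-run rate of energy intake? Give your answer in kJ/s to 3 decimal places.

Energy encountered per unit search time: 0.0602×13 + 0.091×9.1 = 1.611 kJ/s.
Handling time per unit search time: 0.0602×12 + 0.091×14 = 1.996.
Rate = 1.611/(1 + 1.996) = 0.5375 kJ/s.

0.538 kJ/s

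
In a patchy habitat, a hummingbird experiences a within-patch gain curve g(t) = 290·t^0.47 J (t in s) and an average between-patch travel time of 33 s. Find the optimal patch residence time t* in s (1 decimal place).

29.3 s

Optimal t* satisfies g'(t*) = g(t*)/(T + t*).
g'(t) = 0.47·290·t^-0.53. Setting 0.47·290·t^-0.53 = 290·t^0.47/(33+t) gives 0.47(33+t) = t, so 0.53·t = 0.47×33.
t* = 0.47×33/0.53 = 29.26 s.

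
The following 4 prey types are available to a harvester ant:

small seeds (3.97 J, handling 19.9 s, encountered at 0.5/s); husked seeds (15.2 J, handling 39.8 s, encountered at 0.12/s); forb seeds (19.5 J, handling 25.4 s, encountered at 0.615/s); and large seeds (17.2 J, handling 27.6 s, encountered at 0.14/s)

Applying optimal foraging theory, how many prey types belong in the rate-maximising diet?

E/h in descending order: forb seeds 0.768, large seeds 0.623, husked seeds 0.382, small seeds 0.199 J/s. The optimal diet is the largest prefix of this list for which every included type satisfies E_i/h_i > R on the types above it.
Rate on top 1: 0.7215. large seeds: 0.623 < 0.7215 → exclude; stop.
Optimal diet: forb seeds — 1 of 4 types.

1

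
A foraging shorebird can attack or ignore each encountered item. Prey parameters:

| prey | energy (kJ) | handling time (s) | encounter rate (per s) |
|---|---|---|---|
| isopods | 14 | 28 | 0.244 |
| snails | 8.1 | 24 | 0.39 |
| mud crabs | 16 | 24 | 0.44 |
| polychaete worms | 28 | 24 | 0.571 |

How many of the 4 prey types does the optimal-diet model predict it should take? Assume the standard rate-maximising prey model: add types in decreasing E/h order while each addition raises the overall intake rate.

E/h in descending order: polychaete worms 1.17, mud crabs 0.667, isopods 0.5, snails 0.337 kJ/s. The optimal diet is the largest prefix of this list for which every included type satisfies E_i/h_i > R on the types above it.
Rate on top 1: 1.087. mud crabs: 0.667 < 1.087 → exclude; stop.
Optimal diet: polychaete worms — 1 of 4 types.

1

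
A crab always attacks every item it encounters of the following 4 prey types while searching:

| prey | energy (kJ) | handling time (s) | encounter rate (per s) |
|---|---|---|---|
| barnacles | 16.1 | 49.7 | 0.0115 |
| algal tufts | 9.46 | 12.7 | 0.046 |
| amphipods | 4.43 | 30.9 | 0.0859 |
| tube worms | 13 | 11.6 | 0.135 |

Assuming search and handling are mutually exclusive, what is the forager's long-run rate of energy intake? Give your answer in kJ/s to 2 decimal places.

Energy encountered per unit search time: 0.0115×16.1 + 0.046×9.46 + 0.0859×4.43 + 0.135×13 = 2.756 kJ/s.
Handling time per unit search time: 0.0115×49.7 + 0.046×12.7 + 0.0859×30.9 + 0.135×11.6 = 5.376.
Rate = 2.756/(1 + 5.376) = 0.4322 kJ/s.

0.43 kJ/s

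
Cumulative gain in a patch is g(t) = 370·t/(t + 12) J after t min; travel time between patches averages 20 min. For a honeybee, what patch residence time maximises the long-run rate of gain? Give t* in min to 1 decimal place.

By the marginal value theorem, leave when the instantaneous gain rate g'(t) equals the habitat-wide average g(t)/(T + t).
g'(t) = 370·12/(t + 12)². Setting 370·12/(t+12)² = 370t/[(t+12)(20+t)] gives 12(20+t) = t(t+12), so t² = 12×20 = 240.
t* = √240 = 15.49 min.

15.5 min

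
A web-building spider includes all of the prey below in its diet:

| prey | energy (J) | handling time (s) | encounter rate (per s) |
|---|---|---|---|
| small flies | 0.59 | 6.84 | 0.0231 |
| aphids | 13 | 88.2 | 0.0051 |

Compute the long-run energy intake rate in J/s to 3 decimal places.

R = Σλ_iE_i / (1 + Σλ_ih_i)
Numerator: 0.0231×0.59 + 0.0051×13 = 0.07993
Denominator: 1 + 0.0231×6.84 + 0.0051×88.2 = 1.608
R = 0.07993/1.608 = 0.04971 J/s

0.050 J/s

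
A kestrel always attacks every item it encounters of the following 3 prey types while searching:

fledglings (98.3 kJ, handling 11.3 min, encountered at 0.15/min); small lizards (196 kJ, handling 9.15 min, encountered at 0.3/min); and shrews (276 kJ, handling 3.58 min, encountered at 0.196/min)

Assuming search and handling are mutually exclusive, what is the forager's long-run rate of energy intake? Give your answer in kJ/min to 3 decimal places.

Energy encountered per unit search time: 0.15×98.3 + 0.3×196 + 0.196×276 = 127.6 kJ/min.
Handling time per unit search time: 0.15×11.3 + 0.3×9.15 + 0.196×3.58 = 5.142.
Rate = 127.6/(1 + 5.142) = 20.78 kJ/min.

20.783 kJ/min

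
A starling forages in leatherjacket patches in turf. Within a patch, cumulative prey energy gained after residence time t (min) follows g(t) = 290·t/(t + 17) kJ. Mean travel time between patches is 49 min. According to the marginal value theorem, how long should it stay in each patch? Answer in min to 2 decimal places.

Maximise g(t)/(T+t): set derivative to zero → g'(t)(T+t) = g(t).
g'(t) = 290·17/(t + 17)². Setting 290·17/(t+17)² = 290t/[(t+17)(49+t)] gives 17(49+t) = t(t+17), so t² = 17×49 = 833.
t* = √833 = 28.86 min.

28.86 min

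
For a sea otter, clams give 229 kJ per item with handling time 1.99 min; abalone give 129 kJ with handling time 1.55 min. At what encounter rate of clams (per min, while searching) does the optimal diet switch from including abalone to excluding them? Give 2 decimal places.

Drop abalone once their profitability E₂/h₂ falls below the rate achievable on clams alone: E₂/h₂ = λE₁/(1 + λh₁).
Solve for λ: λE₁h₂ = E₂(1 + λh₁) → λ(E₁h₂ − E₂h₁) = E₂ → λ = E₂/(E₁h₂ − E₂h₁).
λ = 129/(229×1.55 − 129×1.99) = 129/98.24 = 1.313 per min.

1.31 per min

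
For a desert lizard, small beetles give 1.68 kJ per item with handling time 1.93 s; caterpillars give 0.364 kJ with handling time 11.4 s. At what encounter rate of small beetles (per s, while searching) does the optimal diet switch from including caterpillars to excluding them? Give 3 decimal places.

0.020 per s

The zero-one rule: include caterpillars iff E₂/h₂ > λE₁/(1+λh₁). Equality gives the switch point.
λE₁h₂ = E₂ + λE₂h₁ ⇒ λ = E₂/(E₁h₂ − E₂h₁) = 0.364/(19.15 − 0.7025) = 0.01973 per s.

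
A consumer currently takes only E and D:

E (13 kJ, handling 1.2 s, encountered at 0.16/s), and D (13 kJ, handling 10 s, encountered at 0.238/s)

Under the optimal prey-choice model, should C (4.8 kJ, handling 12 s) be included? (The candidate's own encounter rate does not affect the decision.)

No

On E and D alone, R = ΣλE/(1+Σλh) = 5.174/3.572 = 1.448 kJ/s.
Profitability of C: 4.8/12 = 0.4 kJ/s.
Since 0.4 < R, time spent handling C is better spent searching.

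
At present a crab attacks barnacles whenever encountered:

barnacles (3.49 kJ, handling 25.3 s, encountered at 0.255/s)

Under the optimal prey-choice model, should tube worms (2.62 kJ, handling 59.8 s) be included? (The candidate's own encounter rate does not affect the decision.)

No

Current rate: (0.255×3.49)/(1 + 0.255×25.3) = 0.1194 kJ/s.
tube worms: E/h = 2.62/59.8 = 0.04381 kJ/s.
Since 0.04381 < R, time spent handling tube worms is better spent searching.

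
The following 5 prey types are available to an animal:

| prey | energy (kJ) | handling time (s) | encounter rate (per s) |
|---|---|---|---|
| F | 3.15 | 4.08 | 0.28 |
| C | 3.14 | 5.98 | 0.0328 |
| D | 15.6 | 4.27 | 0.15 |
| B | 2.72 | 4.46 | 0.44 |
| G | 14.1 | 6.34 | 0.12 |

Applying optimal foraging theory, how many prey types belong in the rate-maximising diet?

2

Rank by E/h (kJ/s): D 3.65, G 2.22, F 0.772, B 0.61, C 0.525. Include each in turn until the next type's E/h falls below the running intake rate.
Rate on top 1: 1.426. G: 2.22 > 1.426 → include.
Rate on top 2: 1.679. F: 0.772 < 1.679 → exclude; stop.
Optimal diet: D, G — 2 of 5 types.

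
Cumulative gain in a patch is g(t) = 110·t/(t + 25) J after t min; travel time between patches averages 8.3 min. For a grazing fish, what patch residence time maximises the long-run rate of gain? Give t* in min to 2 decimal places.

14.40 min

By the marginal value theorem, leave when the instantaneous gain rate g'(t) equals the habitat-wide average g(t)/(T + t).
g'(t) = 110·25/(t + 25)². Setting 110·25/(t+25)² = 110t/[(t+25)(8.3+t)] gives 25(8.3+t) = t(t+25), so t² = 25×8.3 = 207.5.
t* = √207.5 = 14.4 min.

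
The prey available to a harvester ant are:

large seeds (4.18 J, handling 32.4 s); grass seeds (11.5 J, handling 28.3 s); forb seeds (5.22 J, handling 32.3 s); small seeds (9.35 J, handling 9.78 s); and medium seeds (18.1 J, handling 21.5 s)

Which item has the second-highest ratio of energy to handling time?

Profitability E/h (J/s): large seeds = 4.18/32.4 = 0.129, grass seeds = 11.5/28.3 = 0.406, forb seeds = 5.22/32.3 = 0.162, small seeds = 9.35/9.78 = 0.956, medium seeds = 18.1/21.5 = 0.842.
Ranked: small seeds > medium seeds > grass seeds > forb seeds > large seeds.

medium seeds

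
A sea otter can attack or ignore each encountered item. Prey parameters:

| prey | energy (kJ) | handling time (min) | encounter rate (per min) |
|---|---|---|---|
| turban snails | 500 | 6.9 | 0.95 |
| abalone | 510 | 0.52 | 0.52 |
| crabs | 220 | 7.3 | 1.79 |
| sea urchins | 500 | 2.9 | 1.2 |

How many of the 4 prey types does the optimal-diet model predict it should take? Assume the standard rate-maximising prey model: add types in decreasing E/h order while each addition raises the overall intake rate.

Rank by E/h (kJ/min): abalone 981, sea urchins 172, turban snails 72.5, crabs 30.1. Include each in turn until the next type's E/h falls below the running intake rate.
Rate on top 1: 208.8. sea urchins: 172 < 208.8 → exclude; stop.
Optimal diet: abalone — 1 of 4 types.

1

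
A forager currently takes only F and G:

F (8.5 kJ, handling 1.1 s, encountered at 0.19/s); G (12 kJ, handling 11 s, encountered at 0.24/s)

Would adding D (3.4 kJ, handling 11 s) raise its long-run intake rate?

Intake rate on the current diet: R = (0.19×8.5 + 0.24×12) / (1 + 0.19×1.1 + 0.24×11) = 4.495/3.849 = 1.168 kJ/s.
D: E/h = 3.4/11 = 0.3091 kJ/s.
0.3091 < 1.168, so adding D would lower the average — exclude it.

No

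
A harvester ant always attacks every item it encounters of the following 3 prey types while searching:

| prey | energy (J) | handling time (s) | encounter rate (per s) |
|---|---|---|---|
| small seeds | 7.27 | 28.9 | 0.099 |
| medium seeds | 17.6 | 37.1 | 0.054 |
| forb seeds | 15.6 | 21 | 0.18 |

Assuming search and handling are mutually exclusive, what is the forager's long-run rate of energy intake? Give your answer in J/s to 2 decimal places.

R = (0.099×7.27 + 0.054×17.6 + 0.18×15.6) / (1 + 0.099×28.9 + 0.054×37.1 + 0.18×21) = 4.478/9.645 = 0.4643 J/s.

0.46 J/s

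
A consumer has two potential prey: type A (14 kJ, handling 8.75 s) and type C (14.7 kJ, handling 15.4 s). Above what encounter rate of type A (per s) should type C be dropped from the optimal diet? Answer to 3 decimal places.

At the threshold, the rate on type A alone equals the profitability of type C: λ·14/(1 + λ·8.75) = 14.7/15.4 = 0.9545.
Rearranging, λ(14 − 0.9545×8.75) = 0.9545, so λ = 0.9545/5.648 = 0.169 per s.

0.169 per s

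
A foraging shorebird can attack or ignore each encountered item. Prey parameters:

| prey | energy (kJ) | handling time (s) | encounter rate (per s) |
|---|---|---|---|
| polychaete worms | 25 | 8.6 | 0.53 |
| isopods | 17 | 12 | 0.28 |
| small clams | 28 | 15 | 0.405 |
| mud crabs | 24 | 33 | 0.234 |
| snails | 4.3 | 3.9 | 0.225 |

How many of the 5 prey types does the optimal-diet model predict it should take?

1

Profitabilities (E/h, kJ/s): polychaete worms 2.91, small clams 1.87, isopods 1.42, snails 1.1, mud crabs 0.727. Add prey in this order while the next type's profitability exceeds the intake rate on those already taken.
Rate on top 1: 2.384. small clams: 1.87 < 2.384 → exclude; stop.
Optimal diet: polychaete worms — 1 of 5 types.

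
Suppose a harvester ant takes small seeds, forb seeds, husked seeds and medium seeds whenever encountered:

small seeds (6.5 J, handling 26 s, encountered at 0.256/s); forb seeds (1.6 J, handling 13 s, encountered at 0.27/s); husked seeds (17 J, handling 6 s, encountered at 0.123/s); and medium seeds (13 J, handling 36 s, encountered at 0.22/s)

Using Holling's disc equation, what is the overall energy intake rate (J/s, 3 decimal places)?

Energy encountered per unit search time: 0.256×6.5 + 0.27×1.6 + 0.123×17 + 0.22×13 = 7.047 J/s.
Handling time per unit search time: 0.256×26 + 0.27×13 + 0.123×6 + 0.22×36 = 18.82.
Rate = 7.047/(1 + 18.82) = 0.3555 J/s.

0.355 J/s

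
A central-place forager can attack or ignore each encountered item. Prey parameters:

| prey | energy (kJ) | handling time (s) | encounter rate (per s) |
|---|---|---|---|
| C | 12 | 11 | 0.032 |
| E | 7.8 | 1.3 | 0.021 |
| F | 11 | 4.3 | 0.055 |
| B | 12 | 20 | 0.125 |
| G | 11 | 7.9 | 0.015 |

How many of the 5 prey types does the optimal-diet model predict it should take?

4

E/h in descending order: E 6, F 2.56, G 1.39, C 1.09, B 0.6 kJ/s. The optimal diet is the largest prefix of this list for which every included type satisfies E_i/h_i > R on the types above it.
Rate on top 1: 0.1594. F: 2.56 > 0.1594 → include.
Rate on top 2: 0.6083. G: 1.39 > 0.6083 → include.
Rate on top 3: 0.6755. C: 1.09 > 0.6755 → include.
Rate on top 4: 0.7598. B: 0.6 < 0.7598 → exclude; stop.
Optimal diet: E, F, G, C — 4 of 5 types.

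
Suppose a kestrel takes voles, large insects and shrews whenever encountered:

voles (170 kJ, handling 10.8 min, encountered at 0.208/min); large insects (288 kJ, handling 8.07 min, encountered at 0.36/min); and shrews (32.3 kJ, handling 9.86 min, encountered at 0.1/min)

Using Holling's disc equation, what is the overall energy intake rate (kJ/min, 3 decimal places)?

19.932 kJ/min

R = Σλ_iE_i / (1 + Σλ_ih_i)
Numerator: 0.208×170 + 0.36×288 + 0.1×32.3 = 142.3
Denominator: 1 + 0.208×10.8 + 0.36×8.07 + 0.1×9.86 = 7.138
R = 142.3/7.138 = 19.93 kJ/min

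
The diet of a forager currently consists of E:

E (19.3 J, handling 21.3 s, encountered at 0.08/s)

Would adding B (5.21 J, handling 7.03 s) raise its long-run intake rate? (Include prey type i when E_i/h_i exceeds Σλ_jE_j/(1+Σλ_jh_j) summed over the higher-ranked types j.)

Yes

Current rate: (0.08×19.3)/(1 + 0.08×21.3) = 0.571 J/s.
Profitability of B: 5.21/7.03 = 0.7411 J/s.
0.7411 > 0.571, so adding B raises the average — include it.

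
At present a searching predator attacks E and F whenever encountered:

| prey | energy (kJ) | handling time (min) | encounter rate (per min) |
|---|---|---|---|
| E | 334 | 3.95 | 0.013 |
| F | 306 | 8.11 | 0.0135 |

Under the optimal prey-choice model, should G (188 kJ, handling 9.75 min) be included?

Yes

Intake rate on the current diet: R = (0.013×334 + 0.0135×306) / (1 + 0.013×3.95 + 0.0135×8.11) = 8.473/1.161 = 7.299 kJ/min.
Profitability of G: 188/9.75 = 19.28 kJ/min.
19.28 > 7.299, so adding G raises the average — include it.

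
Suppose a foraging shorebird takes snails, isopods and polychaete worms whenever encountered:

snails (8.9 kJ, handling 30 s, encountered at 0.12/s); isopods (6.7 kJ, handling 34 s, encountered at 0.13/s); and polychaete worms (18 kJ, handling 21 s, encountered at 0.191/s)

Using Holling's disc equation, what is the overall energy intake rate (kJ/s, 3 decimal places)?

0.413 kJ/s

R = Σλ_iE_i / (1 + Σλ_ih_i)
Numerator: 0.12×8.9 + 0.13×6.7 + 0.191×18 = 5.377
Denominator: 1 + 0.12×30 + 0.13×34 + 0.191×21 = 13.03
R = 5.377/13.03 = 0.4126 kJ/s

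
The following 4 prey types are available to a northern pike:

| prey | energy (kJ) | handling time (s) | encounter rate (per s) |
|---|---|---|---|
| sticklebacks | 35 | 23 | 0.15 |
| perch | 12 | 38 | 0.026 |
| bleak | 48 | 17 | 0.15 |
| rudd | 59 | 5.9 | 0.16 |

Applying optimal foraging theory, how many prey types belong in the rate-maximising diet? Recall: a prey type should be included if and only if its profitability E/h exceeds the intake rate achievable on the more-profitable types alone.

Rank by E/h (kJ/s): rudd 10, bleak 2.82, sticklebacks 1.52, perch 0.316. Include each in turn until the next type's E/h falls below the running intake rate.
Rate on top 1: 4.856. bleak: 2.82 < 4.856 → exclude; stop.
Optimal diet: rudd — 1 of 4 types.

1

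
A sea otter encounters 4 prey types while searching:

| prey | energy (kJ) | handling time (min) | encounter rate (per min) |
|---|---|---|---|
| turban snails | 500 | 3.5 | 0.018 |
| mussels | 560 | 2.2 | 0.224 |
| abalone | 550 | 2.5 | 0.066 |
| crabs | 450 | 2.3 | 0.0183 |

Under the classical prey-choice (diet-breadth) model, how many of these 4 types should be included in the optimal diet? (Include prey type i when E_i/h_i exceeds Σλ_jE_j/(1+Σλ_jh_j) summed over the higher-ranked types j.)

4

Profitabilities (E/h, kJ/min): mussels 255, abalone 220, crabs 196, turban snails 143. Add prey in this order while the next type's profitability exceeds the intake rate on those already taken.
Rate on top 1: 84.03. abalone: 220 > 84.03 → include.
Rate on top 2: 97.56. crabs: 196 > 97.56 → include.
Rate on top 3: 99.99. turban snails: 143 > 99.99 → include.
Optimal diet: mussels, abalone, crabs, turban snails — 4 of 4 types.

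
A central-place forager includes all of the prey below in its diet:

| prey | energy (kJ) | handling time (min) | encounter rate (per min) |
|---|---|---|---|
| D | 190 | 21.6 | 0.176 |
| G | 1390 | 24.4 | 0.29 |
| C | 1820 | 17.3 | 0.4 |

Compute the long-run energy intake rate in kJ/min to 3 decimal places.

61.952 kJ/min

Energy encountered per unit search time: 0.176×190 + 0.29×1390 + 0.4×1820 = 1165 kJ/min.
Handling time per unit search time: 0.176×21.6 + 0.29×24.4 + 0.4×17.3 = 17.8.
Rate = 1165/(1 + 17.8) = 61.95 kJ/min.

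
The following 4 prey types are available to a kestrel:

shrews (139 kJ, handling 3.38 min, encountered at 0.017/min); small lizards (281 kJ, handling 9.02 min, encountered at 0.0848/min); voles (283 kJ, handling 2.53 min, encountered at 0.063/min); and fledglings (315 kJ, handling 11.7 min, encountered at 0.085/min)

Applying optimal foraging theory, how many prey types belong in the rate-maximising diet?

4

Rank by E/h (kJ/min): voles 112, shrews 41.1, small lizards 31.2, fledglings 26.9. Include each in turn until the next type's E/h falls below the running intake rate.
Rate on top 1: 15.38. shrews: 41.1 > 15.38 → include.
Rate on top 2: 16.59. small lizards: 31.2 > 16.59 → include.
Rate on top 3: 22.21. fledglings: 26.9 > 22.21 → include.
Optimal diet: voles, shrews, small lizards, fledglings — 4 of 4 types.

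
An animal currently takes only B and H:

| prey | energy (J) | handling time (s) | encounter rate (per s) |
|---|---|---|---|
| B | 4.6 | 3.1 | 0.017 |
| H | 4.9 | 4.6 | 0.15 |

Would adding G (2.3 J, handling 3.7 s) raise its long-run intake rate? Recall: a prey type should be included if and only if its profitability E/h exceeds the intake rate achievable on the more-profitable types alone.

Current rate: (0.017×4.6 + 0.15×4.9)/(1 + 0.017×3.1 + 0.15×4.6) = 0.4666 J/s.
G: E/h = 2.3/3.7 = 0.6216 J/s.
Since 0.6216 > R, including G increases the long-run rate.

Yes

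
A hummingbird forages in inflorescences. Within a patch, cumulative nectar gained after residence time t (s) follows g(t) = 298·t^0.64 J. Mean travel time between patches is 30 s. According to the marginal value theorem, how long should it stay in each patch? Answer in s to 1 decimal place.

53.3 s

Maximise g(t)/(T+t): set derivative to zero → g'(t)(T+t) = g(t).
g'(t) = 0.64·298·t^-0.36. Setting 0.64·298·t^-0.36 = 298·t^0.64/(30+t) gives 0.64(30+t) = t, so 0.36·t = 0.64×30.
t* = 0.64×30/0.36 = 53.33 s.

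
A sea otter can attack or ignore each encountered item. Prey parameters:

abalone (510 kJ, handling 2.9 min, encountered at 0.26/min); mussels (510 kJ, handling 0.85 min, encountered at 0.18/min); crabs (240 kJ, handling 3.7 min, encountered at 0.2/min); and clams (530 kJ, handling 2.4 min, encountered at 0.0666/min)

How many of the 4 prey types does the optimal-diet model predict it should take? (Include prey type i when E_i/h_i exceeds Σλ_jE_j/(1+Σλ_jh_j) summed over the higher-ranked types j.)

Rank by E/h (kJ/min): mussels 600, clams 221, abalone 176, crabs 64.9. Include each in turn until the next type's E/h falls below the running intake rate.
Rate on top 1: 79.62. clams: 221 > 79.62 → include.
Rate on top 2: 96.81. abalone: 176 > 96.81 → include.
Rate on top 3: 125.6. crabs: 64.9 < 125.6 → exclude; stop.
Optimal diet: mussels, clams, abalone — 3 of 4 types.

3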